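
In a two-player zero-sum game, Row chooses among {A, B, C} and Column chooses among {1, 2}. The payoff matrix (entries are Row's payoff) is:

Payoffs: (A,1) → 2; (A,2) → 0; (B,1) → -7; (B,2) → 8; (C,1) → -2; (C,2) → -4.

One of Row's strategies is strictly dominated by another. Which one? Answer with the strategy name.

A gives a strictly higher payoff than C against every column: 2 > -2, 0 > -4.
So C is strictly dominated and Row never plays it.

C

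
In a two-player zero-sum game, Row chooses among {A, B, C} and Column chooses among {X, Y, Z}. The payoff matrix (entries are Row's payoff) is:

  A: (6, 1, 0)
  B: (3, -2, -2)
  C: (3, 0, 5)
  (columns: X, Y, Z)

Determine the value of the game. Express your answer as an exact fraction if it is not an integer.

Row minima: A → 0, B → -2, C → 0; maximin = 0.
Column maxima: X → 6, Y → 1, Z → 5; minimax = 1.
0 ≠ 1, so there is no saddle point; optimal play is mixed.
B is strictly dominated by A, so Row never plays it.
X is strictly dominated by Y (it gives Row strictly more in every row), so Column never plays it.
On the remaining 2×2 (A, C vs Y, Z):
Let Row play A with probability p. Expected payoff against Y: 1p + 0(1−p) = p; against Z: 0p + 5(1−p) = −5p + 5.
Setting these equal: p = −5p + 5 ⇒ 6p = 5 ⇒ p = 5/6, and the value is (1)·(5/6) = 5/6.
For Column: with q = P(Y), equating A's and C's payoffs gives q = −5q + 5 ⇒ q = 5/6.

5/6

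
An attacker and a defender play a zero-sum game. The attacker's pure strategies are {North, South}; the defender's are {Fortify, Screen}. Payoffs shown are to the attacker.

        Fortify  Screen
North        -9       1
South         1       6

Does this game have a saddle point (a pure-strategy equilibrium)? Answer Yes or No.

Row minima: North → -9, South → 1; maximin = 1.
Column maxima: Fortify → 1, Screen → 6; minimax = 1.
maximin = minimax = 1, so a saddle point exists.

Yes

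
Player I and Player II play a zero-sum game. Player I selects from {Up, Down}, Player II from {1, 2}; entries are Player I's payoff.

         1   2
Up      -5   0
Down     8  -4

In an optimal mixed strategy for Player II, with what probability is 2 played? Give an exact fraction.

13/17

Row minima: Up → -5, Down → -4; maximin = -4.
Column maxima: 1 → 8, 2 → 0; minimax = 0.
-4 ≠ 0, so there is no saddle point; optimal play is mixed.
Let Player I play Up with probability p. Expected payoff against 1: (-5)p + 8(1−p) = −13p + 8; against 2: 0p + (-4)(1−p) = 4p − 4.
Setting these equal: −13p + 8 = 4p − 4 ⇒ −17p = -12 ⇒ p = 12/17, and the value is (-13)·(12/17) + 8 = -20/17.
For Player II: with q = P(1), equating Up's and Down's payoffs gives −5q = 12q − 4 ⇒ q = 4/17.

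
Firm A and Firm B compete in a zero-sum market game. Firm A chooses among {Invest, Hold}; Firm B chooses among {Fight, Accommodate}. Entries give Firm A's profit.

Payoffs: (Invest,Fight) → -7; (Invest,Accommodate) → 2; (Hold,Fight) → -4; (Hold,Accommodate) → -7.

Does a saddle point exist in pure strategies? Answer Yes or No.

No

Row minima: Invest → -7, Hold → -7; maximin = -7.
Column maxima: Fight → -4, Accommodate → 2; minimax = -4.
-7 ≠ -4, so no pure-strategy equilibrium exists.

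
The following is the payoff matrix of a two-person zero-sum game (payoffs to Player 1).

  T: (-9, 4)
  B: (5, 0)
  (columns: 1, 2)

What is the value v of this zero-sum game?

10/9

Row minima: T → -9, B → 0; maximin = 0.
Column maxima: 1 → 5, 2 → 4; minimax = 4.
0 ≠ 4, so there is no saddle point; optimal play is mixed.
Let Player 1 play T with probability p. Expected payoff against 1: (-9)p + 5(1−p) = −14p + 5; against 2: 4p + 0(1−p) = 4p.
Setting these equal: −14p + 5 = 4p ⇒ −18p = -5 ⇒ p = 5/18, and the value is (-14)·(5/18) + 5 = 10/9.
For Player 2: with q = P(1), equating T's and B's payoffs gives −13q + 4 = 5q ⇒ q = 2/9.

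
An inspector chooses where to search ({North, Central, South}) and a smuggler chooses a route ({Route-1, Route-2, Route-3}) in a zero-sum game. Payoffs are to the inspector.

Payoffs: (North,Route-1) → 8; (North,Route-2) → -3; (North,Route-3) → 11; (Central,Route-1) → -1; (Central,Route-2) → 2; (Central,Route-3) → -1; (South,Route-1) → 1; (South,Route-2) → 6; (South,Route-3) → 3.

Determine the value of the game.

51/16

Row minima: North → -3, Central → -1, South → 1; maximin = 1.
Column maxima: Route-1 → 8, Route-2 → 6, Route-3 → 11; minimax = 6.
1 ≠ 6, so there is no saddle point; optimal play is mixed.
Central is strictly dominated by South, so the inspector never plays it.
With Central eliminated, Route-3 is strictly dominated by Route-1 (it gives the inspector strictly more in every remaining row), so the smuggler never plays it.
On the remaining 2×2 (North, South vs Route-1, Route-2):
Let the inspector play North with probability p. Expected payoff against Route-1: 8p + 1(1−p) = 7p + 1; against Route-2: (-3)p + 6(1−p) = −9p + 6.
Setting these equal: 7p + 1 = −9p + 6 ⇒ 16p = 5 ⇒ p = 5/16, and the value is (7)·(5/16) + 1 = 51/16.
For the smuggler: with q = P(Route-1), equating North's and South's payoffs gives 11q − 3 = −5q + 6 ⇒ q = 9/16.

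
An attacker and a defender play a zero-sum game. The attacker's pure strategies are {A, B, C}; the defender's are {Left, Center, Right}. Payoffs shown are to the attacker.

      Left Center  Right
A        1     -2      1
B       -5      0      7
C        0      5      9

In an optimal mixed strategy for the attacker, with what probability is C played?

Row minima: A → -2, B → -5, C → 0; maximin = 0.
Column maxima: Left → 1, Center → 5, Right → 9; minimax = 1.
0 ≠ 1, so there is no saddle point; optimal play is mixed.
B is strictly dominated by C, so the attacker never plays it.
Right is strictly dominated by Center (it gives the attacker strictly more in every row), so the defender never plays it.
On the remaining 2×2 (A, C vs Left, Center):
Let the attacker play A with probability p. Expected payoff against Left: 1p + 0(1−p) = p; against Center: (-2)p + 5(1−p) = −7p + 5.
Setting these equal: p = −7p + 5 ⇒ 8p = 5 ⇒ p = 5/8, and the value is (1)·(5/8) = 5/8.
For the defender: with q = P(Left), equating A's and C's payoffs gives 3q − 2 = −5q + 5 ⇒ q = 7/8.

3/8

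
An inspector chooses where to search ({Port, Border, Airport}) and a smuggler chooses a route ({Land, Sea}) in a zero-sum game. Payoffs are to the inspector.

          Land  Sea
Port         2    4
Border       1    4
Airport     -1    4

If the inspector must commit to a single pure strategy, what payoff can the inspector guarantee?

2

Row minima: Port → 2, Border → 1, Airport → -1.
The best of these is 2.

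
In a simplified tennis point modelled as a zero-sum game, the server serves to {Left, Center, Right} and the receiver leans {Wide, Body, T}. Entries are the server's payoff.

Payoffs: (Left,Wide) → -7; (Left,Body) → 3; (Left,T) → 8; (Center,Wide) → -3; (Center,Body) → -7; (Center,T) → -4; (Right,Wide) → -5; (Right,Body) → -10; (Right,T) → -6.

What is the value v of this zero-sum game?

-29/7

Row minima: Left → -7, Center → -7, Right → -10; maximin = -7.
Column maxima: Wide → -3, Body → 3, T → 8; minimax = -3.
-7 ≠ -3, so there is no saddle point; optimal play is mixed.
Right is strictly dominated by Center, so the server never plays it.
T is strictly dominated by Body (it gives the server strictly more in every row), so the receiver never plays it.
On the remaining 2×2 (Left, Center vs Wide, Body):
Let the server play Left with probability p. Expected payoff against Wide: (-7)p + (-3)(1−p) = −4p − 3; against Body: 3p + (-7)(1−p) = 10p − 7.
Setting these equal: −4p − 3 = 10p − 7 ⇒ −14p = -4 ⇒ p = 2/7, and the value is (-4)·(2/7) − 3 = -29/7.
For the receiver: with q = P(Wide), equating Left's and Center's payoffs gives −10q + 3 = 4q − 7 ⇒ q = 5/7.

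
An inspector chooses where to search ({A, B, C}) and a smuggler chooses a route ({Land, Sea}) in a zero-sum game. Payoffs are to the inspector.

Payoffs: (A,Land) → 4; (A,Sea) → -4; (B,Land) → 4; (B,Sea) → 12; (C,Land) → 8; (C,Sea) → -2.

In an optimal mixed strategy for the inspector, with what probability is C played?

Row minima: A → -4, B → 4, C → -2; maximin = 4.
Column maxima: Land → 8, Sea → 12; minimax = 8.
4 ≠ 8, so there is no saddle point; optimal play is mixed.
A is strictly dominated by C, so the inspector never plays it.
On the remaining 2×2 (B, C vs Land, Sea):
Let the inspector play B with probability p. Expected payoff against Land: 4p + 8(1−p) = −4p + 8; against Sea: 12p + (-2)(1−p) = 14p − 2.
Setting these equal: −4p + 8 = 14p − 2 ⇒ −18p = -10 ⇒ p = 5/9, and the value is (-4)·(5/9) + 8 = 52/9.
For the smuggler: with q = P(Land), equating B's and C's payoffs gives −8q + 12 = 10q − 2 ⇒ q = 7/9.

4/9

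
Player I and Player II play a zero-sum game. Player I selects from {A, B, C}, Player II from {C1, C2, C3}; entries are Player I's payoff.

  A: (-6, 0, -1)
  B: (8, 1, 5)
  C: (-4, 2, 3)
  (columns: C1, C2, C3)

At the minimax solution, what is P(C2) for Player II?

12/13

Row minima: A → -6, B → 1, C → -4; maximin = 1.
Column maxima: C1 → 8, C2 → 2, C3 → 5; minimax = 2.
1 ≠ 2, so there is no saddle point; optimal play is mixed.
A is strictly dominated by B, so Player I never plays it.
With A eliminated, C3 is strictly dominated by C2 (it gives Player I strictly more in every remaining row), so Player II never plays it.
On the remaining 2×2 (B, C vs C1, C2):
Let Player I play B with probability p. Expected payoff against C1: 8p + (-4)(1−p) = 12p − 4; against C2: 1p + 2(1−p) = −p + 2.
Setting these equal: 12p − 4 = −p + 2 ⇒ 13p = 6 ⇒ p = 6/13, and the value is (12)·(6/13) − 4 = 20/13.
For Player II: with q = P(C1), equating B's and C's payoffs gives 7q + 1 = −6q + 2 ⇒ q = 1/13.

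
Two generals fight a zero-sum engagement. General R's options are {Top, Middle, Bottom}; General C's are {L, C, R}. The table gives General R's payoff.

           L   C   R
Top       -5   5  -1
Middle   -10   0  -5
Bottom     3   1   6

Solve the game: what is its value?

5/3

Row minima: Top → -5, Middle → -10, Bottom → 1; maximin = 1.
Column maxima: L → 3, C → 5, R → 6; minimax = 3.
1 ≠ 3, so there is no saddle point; optimal play is mixed.
Middle is strictly dominated by Top, so General R never plays it.
R is strictly dominated by L (it gives General R strictly more in every row), so General C never plays it.
On the remaining 2×2 (Top, Bottom vs L, C):
Let General R play Top with probability p. Expected payoff against L: (-5)p + 3(1−p) = −8p + 3; against C: 5p + 1(1−p) = 4p + 1.
Setting these equal: −8p + 3 = 4p + 1 ⇒ −12p = -2 ⇒ p = 1/6, and the value is (-8)·(1/6) + 3 = 5/3.
For General C: with q = P(L), equating Top's and Bottom's payoffs gives −10q + 5 = 2q + 1 ⇒ q = 1/3.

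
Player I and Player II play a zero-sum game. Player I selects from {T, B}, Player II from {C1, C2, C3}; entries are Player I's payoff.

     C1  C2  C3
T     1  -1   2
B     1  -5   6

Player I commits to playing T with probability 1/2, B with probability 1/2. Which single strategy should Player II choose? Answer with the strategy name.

If Player II plays C1, Player I's expected payoff is (1/2)·1 + (1/2)·1 = 1.
If Player II plays C2, Player I's expected payoff is (1/2)·(-1) + (1/2)·(-5) = -3.
If Player II plays C3, Player I's expected payoff is (1/2)·2 + (1/2)·6 = 4.
Player II minimizes Player I's payoff; the smallest is -3, so the best response is C2.

C2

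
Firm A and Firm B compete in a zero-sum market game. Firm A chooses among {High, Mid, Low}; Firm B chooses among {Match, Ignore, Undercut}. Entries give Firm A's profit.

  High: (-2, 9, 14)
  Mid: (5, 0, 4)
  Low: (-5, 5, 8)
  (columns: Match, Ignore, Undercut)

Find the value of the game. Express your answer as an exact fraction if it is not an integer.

Row minima: High → -2, Mid → 0, Low → -5; maximin = 0.
Column maxima: Match → 5, Ignore → 9, Undercut → 14; minimax = 5.
0 ≠ 5, so there is no saddle point; optimal play is mixed.
Low is strictly dominated by High, so Firm A never plays it.
Undercut is strictly dominated by Ignore (it gives Firm A strictly more in every row), so Firm B never plays it.
On the remaining 2×2 (High, Mid vs Match, Ignore):
Let Firm A play High with probability p. Expected payoff against Match: (-2)p + 5(1−p) = −7p + 5; against Ignore: 9p + 0(1−p) = 9p.
Setting these equal: −7p + 5 = 9p ⇒ −16p = -5 ⇒ p = 5/16, and the value is (-7)·(5/16) + 5 = 45/16.
For Firm B: with q = P(Match), equating High's and Mid's payoffs gives −11q + 9 = 5q ⇒ q = 9/16.

45/16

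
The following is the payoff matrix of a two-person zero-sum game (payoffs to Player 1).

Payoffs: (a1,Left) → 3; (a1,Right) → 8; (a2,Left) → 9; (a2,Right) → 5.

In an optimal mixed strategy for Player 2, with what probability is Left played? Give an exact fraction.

1/3

Row minima: a1 → 3, a2 → 5; maximin = 5.
Column maxima: Left → 9, Right → 8; minimax = 8.
5 ≠ 8, so there is no saddle point; optimal play is mixed.
Let Player 1 play a1 with probability p. Expected payoff against Left: 3p + 9(1−p) = −6p + 9; against Right: 8p + 5(1−p) = 3p + 5.
Setting these equal: −6p + 9 = 3p + 5 ⇒ −9p = -4 ⇒ p = 4/9, and the value is (-6)·(4/9) + 9 = 19/3.
For Player 2: with q = P(Left), equating a1's and a2's payoffs gives −5q + 8 = 4q + 5 ⇒ q = 1/3.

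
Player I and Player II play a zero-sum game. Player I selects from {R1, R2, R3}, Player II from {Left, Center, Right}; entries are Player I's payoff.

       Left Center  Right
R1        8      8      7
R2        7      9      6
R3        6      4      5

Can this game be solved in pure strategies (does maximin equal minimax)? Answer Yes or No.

Row minima: R1 → 7, R2 → 6, R3 → 4; maximin = 7.
Column maxima: Left → 8, Center → 9, Right → 7; minimax = 7.
maximin = minimax = 7, so a saddle point exists.

Yes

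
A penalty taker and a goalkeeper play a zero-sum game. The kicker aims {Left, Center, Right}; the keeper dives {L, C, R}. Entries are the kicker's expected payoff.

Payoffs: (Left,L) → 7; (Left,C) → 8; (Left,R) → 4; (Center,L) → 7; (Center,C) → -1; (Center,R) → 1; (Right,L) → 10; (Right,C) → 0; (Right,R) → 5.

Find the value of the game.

40/9

Row minima: Left → 4, Center → -1, Right → 0; maximin = 4.
Column maxima: L → 10, C → 8, R → 5; minimax = 5.
4 ≠ 5, so there is no saddle point; optimal play is mixed.
Center is strictly dominated by Right, so the kicker never plays it.
L is strictly dominated by R (it gives the kicker strictly more in every row), so the keeper never plays it.
On the remaining 2×2 (Left, Right vs C, R):
Let the kicker play Left with probability p. Expected payoff against C: 8p + 0(1−p) = 8p; against R: 4p + 5(1−p) = −p + 5.
Setting these equal: 8p = −p + 5 ⇒ 9p = 5 ⇒ p = 5/9, and the value is (8)·(5/9) = 40/9.
For the keeper: with q = P(C), equating Left's and Right's payoffs gives 4q + 4 = −5q + 5 ⇒ q = 1/9.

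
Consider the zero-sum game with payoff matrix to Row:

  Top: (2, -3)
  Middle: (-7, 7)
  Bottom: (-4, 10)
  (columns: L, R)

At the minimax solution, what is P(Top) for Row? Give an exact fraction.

Row minima: Top → -3, Middle → -7, Bottom → -4; maximin = -3.
Column maxima: L → 2, R → 10; minimax = 2.
-3 ≠ 2, so there is no saddle point; optimal play is mixed.
Middle is strictly dominated by Bottom, so Row never plays it.
On the remaining 2×2 (Top, Bottom vs L, R):
Let Row play Top with probability p. Expected payoff against L: 2p + (-4)(1−p) = 6p − 4; against R: (-3)p + 10(1−p) = −13p + 10.
Setting these equal: 6p − 4 = −13p + 10 ⇒ 19p = 14 ⇒ p = 14/19, and the value is (6)·(14/19) − 4 = 8/19.
For Column: with q = P(L), equating Top's and Bottom's payoffs gives 5q − 3 = −14q + 10 ⇒ q = 13/19.

14/19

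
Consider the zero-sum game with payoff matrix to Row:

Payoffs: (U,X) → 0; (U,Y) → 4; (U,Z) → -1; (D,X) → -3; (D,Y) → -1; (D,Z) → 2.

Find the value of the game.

Row minima: U → -1, D → -3; maximin = -1.
Column maxima: X → 0, Y → 4, Z → 2; minimax = 0.
-1 ≠ 0, so there is no saddle point; optimal play is mixed.
Y is strictly dominated by X (it gives Row strictly more in every row), so Column never plays it.
On the remaining 2×2 (U, D vs X, Z):
Let Row play U with probability p. Expected payoff against X: 0p + (-3)(1−p) = 3p − 3; against Z: (-1)p + 2(1−p) = −3p + 2.
Setting these equal: 3p − 3 = −3p + 2 ⇒ 6p = 5 ⇒ p = 5/6, and the value is (3)·(5/6) − 3 = -1/2.
For Column: with q = P(X), equating U's and D's payoffs gives q − 1 = −5q + 2 ⇒ q = 1/2.

-1/2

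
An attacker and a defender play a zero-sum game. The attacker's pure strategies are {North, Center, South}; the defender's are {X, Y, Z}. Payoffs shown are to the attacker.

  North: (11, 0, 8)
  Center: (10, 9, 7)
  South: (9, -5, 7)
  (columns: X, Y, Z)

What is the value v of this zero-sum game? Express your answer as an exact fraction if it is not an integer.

Row minima: North → 0, Center → 7, South → -5; maximin = 7.
Column maxima: X → 11, Y → 9, Z → 8; minimax = 8.
7 ≠ 8, so there is no saddle point; optimal play is mixed.
South is strictly dominated by North, so the attacker never plays it.
X is strictly dominated by Y (it gives the attacker strictly more in every row), so the defender never plays it.
On the remaining 2×2 (North, Center vs Y, Z):
Let the attacker play North with probability p. Expected payoff against Y: 0p + 9(1−p) = −9p + 9; against Z: 8p + 7(1−p) = p + 7.
Setting these equal: −9p + 9 = p + 7 ⇒ −10p = -2 ⇒ p = 1/5, and the value is (-9)·(1/5) + 9 = 36/5.
For the defender: with q = P(Y), equating North's and Center's payoffs gives −8q + 8 = 2q + 7 ⇒ q = 1/10.

36/5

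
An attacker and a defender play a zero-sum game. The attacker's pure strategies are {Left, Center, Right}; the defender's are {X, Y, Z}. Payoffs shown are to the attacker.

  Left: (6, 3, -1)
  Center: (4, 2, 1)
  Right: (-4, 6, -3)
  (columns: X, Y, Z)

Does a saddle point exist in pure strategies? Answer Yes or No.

Yes

Row minima: Left → -1, Center → 1, Right → -4; maximin = 1.
Column maxima: X → 6, Y → 6, Z → 1; minimax = 1.
maximin = minimax = 1, so a saddle point exists.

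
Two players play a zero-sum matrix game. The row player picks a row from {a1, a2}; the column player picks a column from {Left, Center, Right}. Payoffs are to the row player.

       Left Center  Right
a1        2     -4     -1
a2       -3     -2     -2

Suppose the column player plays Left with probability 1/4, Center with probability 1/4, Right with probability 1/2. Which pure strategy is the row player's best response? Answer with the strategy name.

Expected payoff of a1: (1/4)·2 + (1/4)·(-4) + (1/2)·(-1) = -1.
Expected payoff of a2: (1/4)·(-3) + (1/4)·(-2) + (1/2)·(-2) = -9/4.
The largest is -1, so the row player's best response is a1.

a1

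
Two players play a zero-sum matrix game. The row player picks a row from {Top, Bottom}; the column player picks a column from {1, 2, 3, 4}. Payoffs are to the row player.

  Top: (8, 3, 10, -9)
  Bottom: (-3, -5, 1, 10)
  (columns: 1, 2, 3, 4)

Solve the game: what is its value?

-5/9

Row minima: Top → -9, Bottom → -5; maximin = -5.
Column maxima: 1 → 8, 2 → 3, 3 → 10, 4 → 10; minimax = 3.
-5 ≠ 3, so there is no saddle point; optimal play is mixed.
1 is strictly dominated by 2 (it gives the row player strictly more in every row), so the column player never plays it.
3 is strictly dominated by 2 (it gives the row player strictly more in every row), so the column player never plays it.
On the remaining 2×2 (Top, Bottom vs 2, 4):
Let the row player play Top with probability p. Expected payoff against 2: 3p + (-5)(1−p) = 8p − 5; against 4: (-9)p + 10(1−p) = −19p + 10.
Setting these equal: 8p − 5 = −19p + 10 ⇒ 27p = 15 ⇒ p = 5/9, and the value is (8)·(5/9) − 5 = -5/9.
For the column player: with q = P(2), equating Top's and Bottom's payoffs gives 12q − 9 = −15q + 10 ⇒ q = 19/27.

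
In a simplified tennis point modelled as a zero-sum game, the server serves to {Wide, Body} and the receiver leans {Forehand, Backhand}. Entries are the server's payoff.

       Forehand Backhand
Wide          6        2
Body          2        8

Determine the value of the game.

22/5

Row minima: Wide → 2, Body → 2; maximin = 2.
Column maxima: Forehand → 6, Backhand → 8; minimax = 6.
2 ≠ 6, so there is no saddle point; optimal play is mixed.
Let the server play Wide with probability p. Expected payoff against Forehand: 6p + 2(1−p) = 4p + 2; against Backhand: 2p + 8(1−p) = −6p + 8.
Setting these equal: 4p + 2 = −6p + 8 ⇒ 10p = 6 ⇒ p = 3/5, and the value is (4)·(3/5) + 2 = 22/5.
For the receiver: with q = P(Forehand), equating Wide's and Body's payoffs gives 4q + 2 = −6q + 8 ⇒ q = 3/5.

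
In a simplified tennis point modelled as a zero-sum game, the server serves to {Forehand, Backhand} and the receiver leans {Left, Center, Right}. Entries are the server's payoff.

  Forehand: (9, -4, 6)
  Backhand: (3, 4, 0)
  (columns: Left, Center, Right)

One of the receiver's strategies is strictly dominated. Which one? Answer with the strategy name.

Left

Right holds the server's payoff strictly below Left in every row: 6 < 9, 0 < 3.
So Left is strictly dominated for the receiver.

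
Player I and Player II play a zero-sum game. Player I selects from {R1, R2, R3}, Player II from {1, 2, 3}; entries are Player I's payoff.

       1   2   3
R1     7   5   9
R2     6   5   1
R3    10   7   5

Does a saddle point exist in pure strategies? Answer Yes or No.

No

Row minima: R1 → 5, R2 → 1, R3 → 5; maximin = 5.
Column maxima: 1 → 10, 2 → 7, 3 → 9; minimax = 7.
5 ≠ 7, so no pure-strategy equilibrium exists.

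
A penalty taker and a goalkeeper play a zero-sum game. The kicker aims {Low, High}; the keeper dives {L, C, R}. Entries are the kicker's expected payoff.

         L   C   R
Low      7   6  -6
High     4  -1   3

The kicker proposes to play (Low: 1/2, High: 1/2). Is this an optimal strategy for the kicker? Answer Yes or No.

Against L this mix gives (1/2)·7 + (1/2)·4 = 11/2.
Against C this mix gives (1/2)·6 + (1/2)·(-1) = 5/2.
Against R this mix gives (1/2)·(-6) + (1/2)·3 = -3/2.
The keeper will play R, holding the kicker to -3/2. Shifting weight toward the row that does better against R would raise this floor (the equalizing mix achieves 3/4 against both R and C), so the proposed strategy is not optimal.

No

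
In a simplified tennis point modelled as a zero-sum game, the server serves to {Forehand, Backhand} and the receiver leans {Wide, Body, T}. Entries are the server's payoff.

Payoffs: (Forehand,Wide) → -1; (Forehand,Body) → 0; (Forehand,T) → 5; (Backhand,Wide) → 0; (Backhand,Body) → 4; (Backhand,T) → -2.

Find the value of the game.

-1/4

Row minima: Forehand → -1, Backhand → -2; maximin = -1.
Column maxima: Wide → 0, Body → 4, T → 5; minimax = 0.
-1 ≠ 0, so there is no saddle point; optimal play is mixed.
Body is strictly dominated by Wide (it gives the server strictly more in every row), so the receiver never plays it.
On the remaining 2×2 (Forehand, Backhand vs Wide, T):
Let the server play Forehand with probability p. Expected payoff against Wide: (-1)p + 0(1−p) = −p; against T: 5p + (-2)(1−p) = 7p − 2.
Setting these equal: −p = 7p − 2 ⇒ −8p = -2 ⇒ p = 1/4, and the value is (-1)·(1/4) = -1/4.
For the receiver: with q = P(Wide), equating Forehand's and Backhand's payoffs gives −6q + 5 = 2q − 2 ⇒ q = 7/8.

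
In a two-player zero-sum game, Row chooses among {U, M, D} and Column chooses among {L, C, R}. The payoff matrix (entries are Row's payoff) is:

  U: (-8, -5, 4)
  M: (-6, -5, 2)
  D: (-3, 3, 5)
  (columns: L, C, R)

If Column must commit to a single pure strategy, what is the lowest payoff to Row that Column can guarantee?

Column maxima: L → -3, C → 3, R → 5.
The smallest of these is -3.

-3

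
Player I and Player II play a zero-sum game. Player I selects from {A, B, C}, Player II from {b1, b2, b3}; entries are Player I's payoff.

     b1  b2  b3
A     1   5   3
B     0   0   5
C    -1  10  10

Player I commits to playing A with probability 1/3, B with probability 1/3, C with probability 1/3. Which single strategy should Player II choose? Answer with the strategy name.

If Player II plays b1, Player I's expected payoff is (1/3)·1 + (1/3)·0 + (1/3)·(-1) = 0.
If Player II plays b2, Player I's expected payoff is (1/3)·5 + (1/3)·0 + (1/3)·10 = 5.
If Player II plays b3, Player I's expected payoff is (1/3)·3 + (1/3)·5 + (1/3)·10 = 6.
Player II minimizes Player I's payoff; the smallest is 0, so the best response is b1.

b1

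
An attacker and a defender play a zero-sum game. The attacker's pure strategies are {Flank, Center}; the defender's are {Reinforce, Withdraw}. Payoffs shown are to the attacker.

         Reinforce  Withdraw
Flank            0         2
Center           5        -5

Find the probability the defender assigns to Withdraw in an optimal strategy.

Row minima: Flank → 0, Center → -5; maximin = 0.
Column maxima: Reinforce → 5, Withdraw → 2; minimax = 2.
0 ≠ 2, so there is no saddle point; optimal play is mixed.
Let the attacker play Flank with probability p. Expected payoff against Reinforce: 0p + 5(1−p) = −5p + 5; against Withdraw: 2p + (-5)(1−p) = 7p − 5.
Setting these equal: −5p + 5 = 7p − 5 ⇒ −12p = -10 ⇒ p = 5/6, and the value is (-5)·(5/6) + 5 = 5/6.
For the defender: with q = P(Reinforce), equating Flank's and Center's payoffs gives −2q + 2 = 10q − 5 ⇒ q = 7/12.

5/12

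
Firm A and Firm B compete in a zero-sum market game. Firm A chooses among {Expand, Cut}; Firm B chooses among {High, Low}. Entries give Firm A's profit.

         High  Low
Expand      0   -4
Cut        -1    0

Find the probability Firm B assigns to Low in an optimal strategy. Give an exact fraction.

1/5

Row minima: Expand → -4, Cut → -1; maximin = -1.
Column maxima: High → 0, Low → 0; minimax = 0.
-1 ≠ 0, so there is no saddle point; optimal play is mixed.
Let Firm A play Expand with probability p. Expected payoff against High: 0p + (-1)(1−p) = p − 1; against Low: (-4)p + 0(1−p) = −4p.
Setting these equal: p − 1 = −4p ⇒ 5p = 1 ⇒ p = 1/5, and the value is (1)·(1/5) − 1 = -4/5.
For Firm B: with q = P(High), equating Expand's and Cut's payoffs gives 4q − 4 = −q ⇒ q = 4/5.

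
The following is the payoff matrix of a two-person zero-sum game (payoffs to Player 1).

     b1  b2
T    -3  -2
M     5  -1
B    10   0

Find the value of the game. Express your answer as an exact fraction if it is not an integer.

0

Row minima: T → -3, M → -1, B → 0; maximin = 0.
Column maxima: b1 → 10, b2 → 0; minimax = 0.
Since maximin = minimax = 0, there is a saddle point and the value is 0.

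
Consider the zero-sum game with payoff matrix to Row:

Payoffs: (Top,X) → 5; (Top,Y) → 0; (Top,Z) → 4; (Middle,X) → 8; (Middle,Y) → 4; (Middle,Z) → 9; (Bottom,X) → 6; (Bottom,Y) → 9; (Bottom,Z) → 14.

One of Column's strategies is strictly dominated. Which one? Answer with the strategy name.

Y holds Row's payoff strictly below Z in every row: 0 < 4, 4 < 9, 9 < 14.
So Z is strictly dominated for Column.

Z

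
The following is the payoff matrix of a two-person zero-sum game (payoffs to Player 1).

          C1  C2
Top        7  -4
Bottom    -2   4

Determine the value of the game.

20/17

Row minima: Top → -4, Bottom → -2; maximin = -2.
Column maxima: C1 → 7, C2 → 4; minimax = 4.
-2 ≠ 4, so there is no saddle point; optimal play is mixed.
Let Player 1 play Top with probability p. Expected payoff against C1: 7p + (-2)(1−p) = 9p − 2; against C2: (-4)p + 4(1−p) = −8p + 4.
Setting these equal: 9p − 2 = −8p + 4 ⇒ 17p = 6 ⇒ p = 6/17, and the value is (9)·(6/17) − 2 = 20/17.
For Player 2: with q = P(C1), equating Top's and Bottom's payoffs gives 11q − 4 = −6q + 4 ⇒ q = 8/17.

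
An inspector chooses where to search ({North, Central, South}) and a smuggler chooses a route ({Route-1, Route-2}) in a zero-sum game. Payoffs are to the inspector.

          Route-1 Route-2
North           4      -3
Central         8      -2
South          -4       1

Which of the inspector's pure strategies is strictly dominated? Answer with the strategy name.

North

Central gives a strictly higher payoff than North against every column: 8 > 4, -2 > -3.
So North is strictly dominated and the inspector never plays it.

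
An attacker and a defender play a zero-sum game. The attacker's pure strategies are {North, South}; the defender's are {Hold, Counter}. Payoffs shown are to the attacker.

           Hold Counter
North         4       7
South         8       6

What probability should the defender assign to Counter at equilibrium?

4/5

Row minima: North → 4, South → 6; maximin = 6.
Column maxima: Hold → 8, Counter → 7; minimax = 7.
6 ≠ 7, so there is no saddle point; optimal play is mixed.
Let the attacker play North with probability p. Expected payoff against Hold: 4p + 8(1−p) = −4p + 8; against Counter: 7p + 6(1−p) = p + 6.
Setting these equal: −4p + 8 = p + 6 ⇒ −5p = -2 ⇒ p = 2/5, and the value is (-4)·(2/5) + 8 = 32/5.
For the defender: with q = P(Hold), equating North's and South's payoffs gives −3q + 7 = 2q + 6 ⇒ q = 1/5.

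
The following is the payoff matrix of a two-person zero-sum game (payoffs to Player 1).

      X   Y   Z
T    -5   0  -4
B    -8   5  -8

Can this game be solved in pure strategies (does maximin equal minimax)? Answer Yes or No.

Yes

Row minima: T → -5, B → -8; maximin = -5.
Column maxima: X → -5, Y → 5, Z → -4; minimax = -5.
maximin = minimax = -5, so a saddle point exists.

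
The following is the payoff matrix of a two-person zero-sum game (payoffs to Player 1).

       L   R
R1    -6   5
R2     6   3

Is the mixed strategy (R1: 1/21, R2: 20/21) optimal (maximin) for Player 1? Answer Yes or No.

No

Against L this mix gives (1/21)·(-6) + (20/21)·6 = 38/7.
Against R this mix gives (1/21)·5 + (20/21)·3 = 65/21.
Player 2 will play R, holding Player 1 to 65/21. Shifting weight toward the row that does better against R would raise this floor (the equalizing mix achieves 24/7 against both R and L), so the proposed strategy is not optimal.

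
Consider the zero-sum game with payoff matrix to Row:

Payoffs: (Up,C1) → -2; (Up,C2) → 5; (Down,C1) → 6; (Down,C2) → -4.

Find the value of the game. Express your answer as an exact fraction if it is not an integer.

Row minima: Up → -2, Down → -4; maximin = -2.
Column maxima: C1 → 6, C2 → 5; minimax = 5.
-2 ≠ 5, so there is no saddle point; optimal play is mixed.
Let Row play Up with probability p. Expected payoff against C1: (-2)p + 6(1−p) = −8p + 6; against C2: 5p + (-4)(1−p) = 9p − 4.
Setting these equal: −8p + 6 = 9p − 4 ⇒ −17p = -10 ⇒ p = 10/17, and the value is (-8)·(10/17) + 6 = 22/17.
For Column: with q = P(C1), equating Up's and Down's payoffs gives −7q + 5 = 10q − 4 ⇒ q = 9/17.

22/17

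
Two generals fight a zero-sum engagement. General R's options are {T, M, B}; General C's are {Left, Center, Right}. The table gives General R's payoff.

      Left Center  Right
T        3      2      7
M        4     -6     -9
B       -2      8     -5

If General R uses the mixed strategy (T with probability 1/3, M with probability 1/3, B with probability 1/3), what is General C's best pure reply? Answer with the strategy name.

If General C plays Left, General R's expected payoff is (1/3)·3 + (1/3)·4 + (1/3)·(-2) = 5/3.
If General C plays Center, General R's expected payoff is (1/3)·2 + (1/3)·(-6) + (1/3)·8 = 4/3.
If General C plays Right, General R's expected payoff is (1/3)·7 + (1/3)·(-9) + (1/3)·(-5) = -7/3.
General C minimizes General R's payoff; the smallest is -7/3, so the best response is Right.

Right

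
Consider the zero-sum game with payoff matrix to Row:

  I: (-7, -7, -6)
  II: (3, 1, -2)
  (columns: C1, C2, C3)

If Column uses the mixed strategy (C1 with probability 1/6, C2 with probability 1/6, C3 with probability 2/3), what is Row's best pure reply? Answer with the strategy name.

Expected payoff of I: (1/6)·(-7) + (1/6)·(-7) + (2/3)·(-6) = -19/3.
Expected payoff of II: (1/6)·3 + (1/6)·1 + (2/3)·(-2) = -2/3.
The largest is -2/3, so Row's best response is II.

II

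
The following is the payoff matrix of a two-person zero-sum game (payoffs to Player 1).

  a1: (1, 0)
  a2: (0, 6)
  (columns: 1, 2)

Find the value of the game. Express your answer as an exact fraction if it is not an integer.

Row minima: a1 → 0, a2 → 0; maximin = 0.
Column maxima: 1 → 1, 2 → 6; minimax = 1.
0 ≠ 1, so there is no saddle point; optimal play is mixed.
Let Player 1 play a1 with probability p. Expected payoff against 1: 1p + 0(1−p) = p; against 2: 0p + 6(1−p) = −6p + 6.
Setting these equal: p = −6p + 6 ⇒ 7p = 6 ⇒ p = 6/7, and the value is (1)·(6/7) = 6/7.
For Player 2: with q = P(1), equating a1's and a2's payoffs gives q = −6q + 6 ⇒ q = 6/7.

6/7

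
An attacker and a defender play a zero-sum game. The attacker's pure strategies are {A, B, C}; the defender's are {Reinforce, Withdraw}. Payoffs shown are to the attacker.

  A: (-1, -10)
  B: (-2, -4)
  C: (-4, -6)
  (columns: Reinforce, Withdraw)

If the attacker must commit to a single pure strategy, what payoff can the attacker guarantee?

-4

Row minima: A → -10, B → -4, C → -6.
The best of these is -4.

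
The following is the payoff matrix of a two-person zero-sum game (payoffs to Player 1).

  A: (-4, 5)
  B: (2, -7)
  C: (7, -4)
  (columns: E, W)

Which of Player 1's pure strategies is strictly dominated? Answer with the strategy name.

C gives a strictly higher payoff than B against every column: 7 > 2, -4 > -7.
So B is strictly dominated and Player 1 never plays it.

B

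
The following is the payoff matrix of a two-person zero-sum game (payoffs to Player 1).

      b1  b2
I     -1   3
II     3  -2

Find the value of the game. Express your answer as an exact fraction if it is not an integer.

Row minima: I → -1, II → -2; maximin = -1.
Column maxima: b1 → 3, b2 → 3; minimax = 3.
-1 ≠ 3, so there is no saddle point; optimal play is mixed.
Let Player 1 play I with probability p. Expected payoff against b1: (-1)p + 3(1−p) = −4p + 3; against b2: 3p + (-2)(1−p) = 5p − 2.
Setting these equal: −4p + 3 = 5p − 2 ⇒ −9p = -5 ⇒ p = 5/9, and the value is (-4)·(5/9) + 3 = 7/9.
For Player 2: with q = P(b1), equating I's and II's payoffs gives −4q + 3 = 5q − 2 ⇒ q = 5/9.

7/9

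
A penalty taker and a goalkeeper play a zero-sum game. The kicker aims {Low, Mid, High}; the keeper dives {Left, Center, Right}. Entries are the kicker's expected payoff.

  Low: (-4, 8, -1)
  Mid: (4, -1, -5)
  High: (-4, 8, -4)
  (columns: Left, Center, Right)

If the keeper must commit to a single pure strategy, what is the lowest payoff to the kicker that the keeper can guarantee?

Column maxima: Left → 4, Center → 8, Right → -1.
The smallest of these is -1.

-1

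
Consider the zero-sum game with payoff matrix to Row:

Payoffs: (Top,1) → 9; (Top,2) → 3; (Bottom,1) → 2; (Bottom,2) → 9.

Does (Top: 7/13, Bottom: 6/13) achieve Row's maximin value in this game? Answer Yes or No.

Against 1 this mix gives (7/13)·9 + (6/13)·2 = 75/13.
Against 2 this mix gives (7/13)·3 + (6/13)·9 = 75/13.
All of Column's active replies (1, 2) yield 75/13, and no column does worse for Row. The mix makes Column indifferent and guarantees 75/13, so it is optimal.

Yes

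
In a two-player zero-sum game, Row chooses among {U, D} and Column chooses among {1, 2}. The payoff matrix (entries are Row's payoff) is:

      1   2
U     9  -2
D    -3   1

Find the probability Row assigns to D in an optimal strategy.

Row minima: U → -2, D → -3; maximin = -2.
Column maxima: 1 → 9, 2 → 1; minimax = 1.
-2 ≠ 1, so there is no saddle point; optimal play is mixed.
Let Row play U with probability p. Expected payoff against 1: 9p + (-3)(1−p) = 12p − 3; against 2: (-2)p + 1(1−p) = −3p + 1.
Setting these equal: 12p − 3 = −3p + 1 ⇒ 15p = 4 ⇒ p = 4/15, and the value is (12)·(4/15) − 3 = 1/5.
For Column: with q = P(1), equating U's and D's payoffs gives 11q − 2 = −4q + 1 ⇒ q = 1/5.

11/15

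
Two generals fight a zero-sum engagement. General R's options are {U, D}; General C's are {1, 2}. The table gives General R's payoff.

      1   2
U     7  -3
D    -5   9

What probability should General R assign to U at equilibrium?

7/12

Row minima: U → -3, D → -5; maximin = -3.
Column maxima: 1 → 7, 2 → 9; minimax = 7.
-3 ≠ 7, so there is no saddle point; optimal play is mixed.
Let General R play U with probability p. Expected payoff against 1: 7p + (-5)(1−p) = 12p − 5; against 2: (-3)p + 9(1−p) = −12p + 9.
Setting these equal: 12p − 5 = −12p + 9 ⇒ 24p = 14 ⇒ p = 7/12, and the value is (12)·(7/12) − 5 = 2.
For General C: with q = P(1), equating U's and D's payoffs gives 10q − 3 = −14q + 9 ⇒ q = 1/2.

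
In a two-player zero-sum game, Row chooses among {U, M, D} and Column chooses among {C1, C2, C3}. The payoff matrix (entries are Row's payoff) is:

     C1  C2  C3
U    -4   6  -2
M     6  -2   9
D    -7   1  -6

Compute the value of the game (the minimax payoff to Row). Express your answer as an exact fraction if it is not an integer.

Row minima: U → -4, M → -2, D → -7; maximin = -2.
Column maxima: C1 → 6, C2 → 6, C3 → 9; minimax = 6.
-2 ≠ 6, so there is no saddle point; optimal play is mixed.
D is strictly dominated by U, so Row never plays it.
C3 is strictly dominated by C1 (it gives Row strictly more in every row), so Column never plays it.
On the remaining 2×2 (U, M vs C1, C2):
Let Row play U with probability p. Expected payoff against C1: (-4)p + 6(1−p) = −10p + 6; against C2: 6p + (-2)(1−p) = 8p − 2.
Setting these equal: −10p + 6 = 8p − 2 ⇒ −18p = -8 ⇒ p = 4/9, and the value is (-10)·(4/9) + 6 = 14/9.
For Column: with q = P(C1), equating U's and M's payoffs gives −10q + 6 = 8q − 2 ⇒ q = 4/9.

14/9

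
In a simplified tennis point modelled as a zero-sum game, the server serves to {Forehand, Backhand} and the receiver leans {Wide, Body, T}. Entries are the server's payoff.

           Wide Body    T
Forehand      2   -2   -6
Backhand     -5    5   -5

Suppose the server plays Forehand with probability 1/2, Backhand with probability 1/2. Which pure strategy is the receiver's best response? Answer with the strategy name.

If the receiver plays Wide, the server's expected payoff is (1/2)·2 + (1/2)·(-5) = -3/2.
If the receiver plays Body, the server's expected payoff is (1/2)·(-2) + (1/2)·5 = 3/2.
If the receiver plays T, the server's expected payoff is (1/2)·(-6) + (1/2)·(-5) = -11/2.
The receiver minimizes the server's payoff; the smallest is -11/2, so the best response is T.

T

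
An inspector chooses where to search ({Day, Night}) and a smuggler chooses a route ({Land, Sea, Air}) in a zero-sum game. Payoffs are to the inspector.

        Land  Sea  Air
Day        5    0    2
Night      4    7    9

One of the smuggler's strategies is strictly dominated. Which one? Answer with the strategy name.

Air

Sea holds the inspector's payoff strictly below Air in every row: 0 < 2, 7 < 9.
So Air is strictly dominated for the smuggler.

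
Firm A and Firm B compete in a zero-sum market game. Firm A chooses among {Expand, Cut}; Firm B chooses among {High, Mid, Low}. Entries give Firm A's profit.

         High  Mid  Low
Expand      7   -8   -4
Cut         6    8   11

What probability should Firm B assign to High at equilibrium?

16/17

Row minima: Expand → -8, Cut → 6; maximin = 6.
Column maxima: High → 7, Mid → 8, Low → 11; minimax = 7.
6 ≠ 7, so there is no saddle point; optimal play is mixed.
Low is strictly dominated by Mid (it gives Firm A strictly more in every row), so Firm B never plays it.
On the remaining 2×2 (Expand, Cut vs High, Mid):
Let Firm A play Expand with probability p. Expected payoff against High: 7p + 6(1−p) = p + 6; against Mid: (-8)p + 8(1−p) = −16p + 8.
Setting these equal: p + 6 = −16p + 8 ⇒ 17p = 2 ⇒ p = 2/17, and the value is (1)·(2/17) + 6 = 104/17.
For Firm B: with q = P(High), equating Expand's and Cut's payoffs gives 15q − 8 = −2q + 8 ⇒ q = 16/17.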